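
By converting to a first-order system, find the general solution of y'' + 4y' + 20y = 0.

y(t) = c_1e^(-2t)cos(4t) + c_2e^(-2t)sin(4t)

Let x_1 = y, x_2 = y'. Then x_1' = x_2 and x_2' = -20x_1 - 4x_2.
A = [[0,1],[-20,-4]]; det(A-λI) = λ^2 + 4λ + 20.
Eigenvalues λ = -2 ± 4i.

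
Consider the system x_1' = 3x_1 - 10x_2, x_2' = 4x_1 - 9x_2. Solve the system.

x_1(t) = -2c_1e^(-3t)sin(2t) + c_1e^(-3t)cos(2t) + c_2e^(-3t)sin(2t) + 2c_2e^(-3t)cos(2t), x_2(t) = -c_1e^(-3t)sin(2t) + c_1e^(-3t)cos(2t) + c_2e^(-3t)sin(2t) + c_2e^(-3t)cos(2t)

Coefficient matrix A = [[3, -10], [4, -9]].
Characteristic polynomial det(A - λI) = λ^2 + 6λ + 13 = 0.
Eigenvalues λ = -3 ± 2i (complex conjugate pair).
For λ=-3+2i: an eigenvector is (1,1) - i(-2,-1) = (1 + 2i, 1 + i).
A real fundamental pair from Re and Im of e^((-3+2i)t)v: X_1 = e^(-3t)(cos(2t)·(1,1) + sin(2t)·(-2,-1)), X_2 = e^(-3t)(sin(2t)·(1,1) - cos(2t)·(-2,-1)).
General solution: c_1X_1 + c_2X_2.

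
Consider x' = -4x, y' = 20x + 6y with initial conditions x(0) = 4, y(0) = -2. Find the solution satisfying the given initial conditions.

x(t) = 4e^(-4t), y(t) = 6e^(6t) - 8e^(-4t)

Coefficient matrix A = [[-4, 0], [20, 6]].
Characteristic polynomial det(A - λI) = λ^2 - 2λ - 24 = 0.
Eigenvalues λ = -4, 6.
For λ=-4: (A-λI) row 2 is [20, 10], so an eigenvector is (1, -2).
For λ=6: (A-λI) row 1 is [-10, 0], so an eigenvector is (0, 1).
General solution: K_1e^(-4t)(1,-2) + K_2e^(6t)(0,1).
Applying x(0)=4, y(0)=-2 gives K_1=4, K_2=6.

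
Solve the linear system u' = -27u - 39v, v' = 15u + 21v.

Coefficient matrix A = [[-27, -39], [15, 21]].
Characteristic polynomial det(A - λI) = λ^2 + 6λ + 18 = 0.
Eigenvalues λ = -3 ± 3i (complex conjugate pair).
For λ=-3+3i: an eigenvector is (2,-1) - i(-3,2) = (2 + 3i, -1 - 2i).
A real fundamental pair from Re and Im of e^((-3+3i)t)v: X_1 = e^(-3t)(cos(3t)·(2,-1) + sin(3t)·(-3,2)), X_2 = e^(-3t)(sin(3t)·(2,-1) - cos(3t)·(-3,2)).
General solution: C_1X_1 + C_2X_2.

u(t) = -3C_1e^(-3t)sin(3t) + 2C_1e^(-3t)cos(3t) + 2C_2e^(-3t)sin(3t) + 3C_2e^(-3t)cos(3t), v(t) = 2C_1e^(-3t)sin(3t) - C_1e^(-3t)cos(3t) - C_2e^(-3t)sin(3t) - 2C_2e^(-3t)cos(3t)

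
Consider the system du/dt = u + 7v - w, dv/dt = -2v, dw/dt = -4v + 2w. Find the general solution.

Coefficient matrix A = [[1, 7, -1], [0, -2, 0], [0, -4, 2]].
det(A - λI) = 0 gives eigenvalues λ = 2, -2, 1.
For λ=2: eigenvector (-1,0,1).
For λ=-2: eigenvector (-2,1,1).
For λ=1: eigenvector (1,0,0).
General solution: K_1e^(2t)(-1,0,1) + K_2e^(-2t)(-2,1,1) + K_3e^(t)(1,0,0).

u(t) = -K_1e^(2t) - 2K_2e^(-2t) + K_3e^(t), v(t) = K_2e^(-2t), w(t) = K_1e^(2t) + K_2e^(-2t)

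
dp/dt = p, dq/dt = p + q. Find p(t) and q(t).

Coefficient matrix A = [[1, 0], [1, 1]].
Characteristic polynomial det(A - λI) = λ^2 - 2λ + 1 = 0.
Single eigenvalue λ = 1 with algebraic multiplicity 2.
Eigenvector v = (0,-1); generalized eigenvector w with (A-λI)w=v is (-1,-3).
General solution: e^(t)[C_1·v + C_2·(t·v + w)].

p(t) = -C_2e^(t), q(t) = -C_1e^(t) - C_2te^(t) - 3C_2e^(t)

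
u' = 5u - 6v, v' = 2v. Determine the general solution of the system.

Coefficient matrix A = [[5, -6], [0, 2]].
Characteristic polynomial det(A - λI) = λ^2 - 7λ + 10 = 0.
Eigenvalues λ = 5, 2.
For λ=5: (A-λI) row 1 is [0, -6], so an eigenvector is (1, 0).
For λ=2: (A-λI) row 1 is [3, -6], so an eigenvector is (2, 1).
General solution: c_1e^(5t)(1,0) + c_2e^(2t)(2,1).

u(t) = c_1e^(5t) + 2c_2e^(2t), v(t) = c_2e^(2t)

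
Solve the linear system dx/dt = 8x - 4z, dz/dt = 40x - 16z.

x(t) = K_1e^(-4t)sin(4t) - K_2e^(-4t)cos(4t), z(t) = 3K_1e^(-4t)sin(4t) - K_1e^(-4t)cos(4t) - K_2e^(-4t)sin(4t) - 3K_2e^(-4t)cos(4t)

Coefficient matrix A = [[8, -4], [40, -16]].
Characteristic polynomial det(A - λI) = λ^2 + 8λ + 32 = 0.
Eigenvalues λ = -4 ± 4i (complex conjugate pair).
For λ=-4+4i: an eigenvector is (0,-1) - i(1,3) = (0 - i, -1 - 3i).
A real fundamental pair from Re and Im of e^((-4+4i)t)v: X_1 = e^(-4t)(cos(4t)·(0,-1) + sin(4t)·(1,3)), X_2 = e^(-4t)(sin(4t)·(0,-1) - cos(4t)·(1,3)).
General solution: K_1X_1 + K_2X_2.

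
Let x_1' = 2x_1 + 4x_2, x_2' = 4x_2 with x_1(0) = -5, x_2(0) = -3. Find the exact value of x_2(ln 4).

-768

A = [[2,4],[0,4]]; eigenvalues λ = 4, 2.
Eigenvectors: (-2,-1) for λ=4, (1,0) for λ=2.
From the initial condition, c_1 = 3, c_2 = 1.
x_2(ln 4) = (3)(4^4)(-1) + (1)(4^2)(0) = -768.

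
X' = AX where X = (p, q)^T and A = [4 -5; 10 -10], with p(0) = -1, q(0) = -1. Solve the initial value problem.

p(t) = -2e^(-3t)sin(t) - e^(-3t)cos(t), q(t) = -3e^(-3t)sin(t) - e^(-3t)cos(t)

Coefficient matrix A = [[4, -5], [10, -10]].
Characteristic polynomial det(A - λI) = λ^2 + 6λ + 10 = 0.
Eigenvalues λ = -3 ± i (complex conjugate pair).
For λ=-3+i: an eigenvector is (-2,-3) - i(1,1) = (-2 - i, -3 - i).
A real fundamental pair from Re and Im of e^((-3+i)t)v: X_1 = e^(-3t)(cos(t)·(-2,-3) + sin(t)·(1,1)), X_2 = e^(-3t)(sin(t)·(-2,-3) - cos(t)·(1,1)).
General solution: c_1X_1 + c_2X_2.
Applying p(0)=-1, q(0)=-1 gives c_1=0, c_2=1.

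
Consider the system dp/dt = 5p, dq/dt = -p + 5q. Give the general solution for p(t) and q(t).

Coefficient matrix A = [[5, 0], [-1, 5]].
Characteristic polynomial det(A - λI) = λ^2 - 10λ + 25 = 0.
Single eigenvalue λ = 5 with algebraic multiplicity 2.
Eigenvector v = (0,-1); generalized eigenvector w with (A-λI)w=v is (1,3).
General solution: e^(5t)[c_1·v + c_2·(t·v + w)].

p(t) = c_2e^(5t), q(t) = -c_1e^(5t) - c_2te^(5t) + 3c_2e^(5t)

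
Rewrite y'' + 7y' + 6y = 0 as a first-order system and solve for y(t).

y(t) = c_1e^(-6t) + c_2e^(-t)

Let x_1 = y, x_2 = y'. Then x_1' = x_2 and x_2' = -6x_1 - 7x_2.
A = [[0,1],[-6,-7]]; det(A-λI) = λ^2 + 7λ + 6.
Eigenvalues λ = -6, -1 with eigenvectors (1,-6), (1,-1).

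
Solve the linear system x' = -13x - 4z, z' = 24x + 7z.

x(t) = -K_1e^(-t) + K_2e^(-5t), z(t) = 3K_1e^(-t) - 2K_2e^(-5t)

Coefficient matrix A = [[-13, -4], [24, 7]].
Characteristic polynomial det(A - λI) = λ^2 + 6λ + 5 = 0.
Eigenvalues λ = -1, -5.
For λ=-1: (A-λI) row 1 is [-12, -4], so an eigenvector is (-1, 3).
For λ=-5: (A-λI) row 1 is [-8, -4], so an eigenvector is (1, -2).
General solution: K_1e^(-t)(-1,3) + K_2e^(-5t)(1,-2).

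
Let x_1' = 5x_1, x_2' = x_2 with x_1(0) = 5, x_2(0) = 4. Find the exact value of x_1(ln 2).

160

A = [[5,0],[0,1]]; eigenvalues λ = 1, 5.
Eigenvectors: (0,1) for λ=1, (-1,0) for λ=5.
From the initial condition, c_1 = 4, c_2 = -5.
x_1(ln 2) = (4)(2^1)(0) + (-5)(2^5)(-1) = 160.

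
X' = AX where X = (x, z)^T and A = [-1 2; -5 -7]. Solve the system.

x(t) = -C_1e^(-4t)sin(t) + C_1e^(-4t)cos(t) + C_2e^(-4t)sin(t) + C_2e^(-4t)cos(t), z(t) = C_1e^(-4t)sin(t) - 2C_1e^(-4t)cos(t) - 2C_2e^(-4t)sin(t) - C_2e^(-4t)cos(t)

Coefficient matrix A = [[-1, 2], [-5, -7]].
Characteristic polynomial det(A - λI) = λ^2 + 8λ + 17 = 0.
Eigenvalues λ = -4 ± i (complex conjugate pair).
For λ=-4+i: an eigenvector is (1,-2) - i(-1,1) = (1 + i, -2 - i).
A real fundamental pair from Re and Im of e^((-4+i)t)v: X_1 = e^(-4t)(cos(t)·(1,-2) + sin(t)·(-1,1)), X_2 = e^(-4t)(sin(t)·(1,-2) - cos(t)·(-1,1)).
General solution: C_1X_1 + C_2X_2.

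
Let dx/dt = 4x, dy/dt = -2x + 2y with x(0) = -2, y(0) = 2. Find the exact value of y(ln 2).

A = [[4,0],[-2,2]]; eigenvalues λ = 2, 4.
Eigenvectors: (0,-1) for λ=2, (1,-1) for λ=4.
From the initial condition, c_1 = 0, c_2 = -2.
y(ln 2) = (0)(2^2)(-1) + (-2)(2^4)(-1) = 32.

32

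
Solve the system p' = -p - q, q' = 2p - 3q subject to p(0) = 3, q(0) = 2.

Coefficient matrix A = [[-1, -1], [2, -3]].
Characteristic polynomial det(A - λI) = λ^2 + 4λ + 5 = 0.
Eigenvalues λ = -2 ± i (complex conjugate pair).
For λ=-2+i: an eigenvector is (0,1) - i(-1,-1) = (0 + i, 1 + i).
A real fundamental pair from Re and Im of e^((-2+i)t)v: X_1 = e^(-2t)(cos(t)·(0,1) + sin(t)·(-1,-1)), X_2 = e^(-2t)(sin(t)·(0,1) - cos(t)·(-1,-1)).
General solution: K_1X_1 + K_2X_2.
Applying p(0)=3, q(0)=2 gives K_1=-1, K_2=3.

p(t) = e^(-2t)sin(t) + 3e^(-2t)cos(t), q(t) = 4e^(-2t)sin(t) + 2e^(-2t)cos(t)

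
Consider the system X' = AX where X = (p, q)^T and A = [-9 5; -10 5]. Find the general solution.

Coefficient matrix A = [[-9, 5], [-10, 5]].
Characteristic polynomial det(A - λI) = λ^2 + 4λ + 5 = 0.
Eigenvalues λ = -2 ± i (complex conjugate pair).
For λ=-2+i: an eigenvector is (-2,-3) - i(-1,-1) = (-2 + i, -3 + i).
A real fundamental pair from Re and Im of e^((-2+i)t)v: X_1 = e^(-2t)(cos(t)·(-2,-3) + sin(t)·(-1,-1)), X_2 = e^(-2t)(sin(t)·(-2,-3) - cos(t)·(-1,-1)).
General solution: K_1X_1 + K_2X_2.

p(t) = -K_1e^(-2t)sin(t) - 2K_1e^(-2t)cos(t) - 2K_2e^(-2t)sin(t) + K_2e^(-2t)cos(t), q(t) = -K_1e^(-2t)sin(t) - 3K_1e^(-2t)cos(t) - 3K_2e^(-2t)sin(t) + K_2e^(-2t)cos(t)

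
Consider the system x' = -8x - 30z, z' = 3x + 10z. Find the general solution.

x(t) = -3c_1e^(t)sin(3t) + c_1e^(t)cos(3t) + c_2e^(t)sin(3t) + 3c_2e^(t)cos(3t), z(t) = c_1e^(t)sin(3t) - c_2e^(t)cos(3t)

Coefficient matrix A = [[-8, -30], [3, 10]].
Characteristic polynomial det(A - λI) = λ^2 - 2λ + 10 = 0.
Eigenvalues λ = 1 ± 3i (complex conjugate pair).
For λ=1+3i: an eigenvector is (1,0) - i(-3,1) = (1 + 3i, 0 - i).
A real fundamental pair from Re and Im of e^((1+3i)t)v: X_1 = e^(t)(cos(3t)·(1,0) + sin(3t)·(-3,1)), X_2 = e^(t)(sin(3t)·(1,0) - cos(3t)·(-3,1)).
General solution: c_1X_1 + c_2X_2.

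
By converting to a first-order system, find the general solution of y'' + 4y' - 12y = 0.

Let x_1 = y, x_2 = y'. Then x_1' = x_2 and x_2' = 12x_1 - 4x_2.
A = [[0,1],[12,-4]]; det(A-λI) = λ^2 + 4λ - 12.
Eigenvalues λ = 2, -6 with eigenvectors (1,2), (1,-6).

y(t) = C_1e^(2t) + C_2e^(-6t)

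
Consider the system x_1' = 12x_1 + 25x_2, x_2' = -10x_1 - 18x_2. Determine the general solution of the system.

x_1(t) = -C_1e^(-3t)sin(5t) - 2C_1e^(-3t)cos(5t) - 2C_2e^(-3t)sin(5t) + C_2e^(-3t)cos(5t), x_2(t) = C_1e^(-3t)sin(5t) + C_1e^(-3t)cos(5t) + C_2e^(-3t)sin(5t) - C_2e^(-3t)cos(5t)

Coefficient matrix A = [[12, 25], [-10, -18]].
Characteristic polynomial det(A - λI) = λ^2 + 6λ + 34 = 0.
Eigenvalues λ = -3 ± 5i (complex conjugate pair).
For λ=-3+5i: an eigenvector is (-2,1) - i(-1,1) = (-2 + i, 1 - i).
A real fundamental pair from Re and Im of e^((-3+5i)t)v: X_1 = e^(-3t)(cos(5t)·(-2,1) + sin(5t)·(-1,1)), X_2 = e^(-3t)(sin(5t)·(-2,1) - cos(5t)·(-1,1)).
General solution: C_1X_1 + C_2X_2.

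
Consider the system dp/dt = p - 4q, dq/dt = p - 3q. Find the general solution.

p(t) = -2C_1e^(-t) - 2C_2te^(-t) - 3C_2e^(-t), q(t) = -C_1e^(-t) - C_2te^(-t) - C_2e^(-t)

Coefficient matrix A = [[1, -4], [1, -3]].
Characteristic polynomial det(A - λI) = λ^2 + 2λ + 1 = 0.
Single eigenvalue λ = -1 with algebraic multiplicity 2.
Eigenvector v = (-2,-1); generalized eigenvector w with (A-λI)w=v is (-3,-1).
General solution: e^(-t)[C_1·v + C_2·(t·v + w)].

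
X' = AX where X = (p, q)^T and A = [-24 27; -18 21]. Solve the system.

p(t) = c_1e^(3t) - 3c_2e^(-6t), q(t) = c_1e^(3t) - 2c_2e^(-6t)

Coefficient matrix A = [[-24, 27], [-18, 21]].
Characteristic polynomial det(A - λI) = λ^2 + 3λ - 18 = 0.
Eigenvalues λ = 3, -6.
For λ=3: (A-λI) row 1 is [-27, 27], so an eigenvector is (1, 1).
For λ=-6: (A-λI) row 1 is [-18, 27], so an eigenvector is (-3, -2).
General solution: c_1e^(3t)(1,1) + c_2e^(-6t)(-3,-2).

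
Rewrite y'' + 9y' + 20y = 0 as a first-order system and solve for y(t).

Let x_1 = y, x_2 = y'. Then x_1' = x_2 and x_2' = -20x_1 - 9x_2.
A = [[0,1],[-20,-9]]; det(A-λI) = λ^2 + 9λ + 20.
Eigenvalues λ = -4, -5 with eigenvectors (1,-4), (1,-5).

y(t) = c_1e^(-4t) + c_2e^(-5t)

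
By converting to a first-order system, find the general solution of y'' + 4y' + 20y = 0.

y(t) = K_1e^(-2t)cos(4t) + K_2e^(-2t)sin(4t)

Let x_1 = y, x_2 = y'. Then x_1' = x_2 and x_2' = -20x_1 - 4x_2.
A = [[0,1],[-20,-4]]; det(A-λI) = λ^2 + 4λ + 20.
Eigenvalues λ = -2 ± 4i.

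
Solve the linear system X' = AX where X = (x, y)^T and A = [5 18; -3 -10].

Coefficient matrix A = [[5, 18], [-3, -10]].
Characteristic polynomial det(A - λI) = λ^2 + 5λ + 4 = 0.
Eigenvalues λ = -4, -1.
For λ=-4: (A-λI) row 1 is [9, 18], so an eigenvector is (2, -1).
For λ=-1: (A-λI) row 1 is [6, 18], so an eigenvector is (3, -1).
General solution: C_1e^(-4t)(2,-1) + C_2e^(-t)(3,-1).

x(t) = 2C_1e^(-4t) + 3C_2e^(-t), y(t) = -C_1e^(-4t) - C_2e^(-t)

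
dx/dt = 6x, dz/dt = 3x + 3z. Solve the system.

x(t) = -K_1e^(6t), z(t) = -K_1e^(6t) + K_2e^(3t)

Coefficient matrix A = [[6, 0], [3, 3]].
Characteristic polynomial det(A - λI) = λ^2 - 9λ + 18 = 0.
Eigenvalues λ = 6, 3.
For λ=6: (A-λI) row 2 is [3, -3], so an eigenvector is (-1, -1).
For λ=3: (A-λI) row 1 is [3, 0], so an eigenvector is (0, 1).
General solution: K_1e^(6t)(-1,-1) + K_2e^(3t)(0,1).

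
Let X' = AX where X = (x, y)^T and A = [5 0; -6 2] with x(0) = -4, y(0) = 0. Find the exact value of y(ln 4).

8064

A = [[5,0],[-6,2]]; eigenvalues λ = 2, 5.
Eigenvectors: (0,-1) for λ=2, (1,-2) for λ=5.
From the initial condition, c_1 = 8, c_2 = -4.
y(ln 4) = (8)(4^2)(-1) + (-4)(4^5)(-2) = 8064.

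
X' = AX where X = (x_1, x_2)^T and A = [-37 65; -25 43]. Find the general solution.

x_1(t) = -3c_1e^(3t)sin(5t) + 2c_1e^(3t)cos(5t) + 2c_2e^(3t)sin(5t) + 3c_2e^(3t)cos(5t), x_2(t) = -2c_1e^(3t)sin(5t) + c_1e^(3t)cos(5t) + c_2e^(3t)sin(5t) + 2c_2e^(3t)cos(5t)

Coefficient matrix A = [[-37, 65], [-25, 43]].
Characteristic polynomial det(A - λI) = λ^2 - 6λ + 34 = 0.
Eigenvalues λ = 3 ± 5i (complex conjugate pair).
For λ=3+5i: an eigenvector is (2,1) - i(-3,-2) = (2 + 3i, 1 + 2i).
A real fundamental pair from Re and Im of e^((3+5i)t)v: X_1 = e^(3t)(cos(5t)·(2,1) + sin(5t)·(-3,-2)), X_2 = e^(3t)(sin(5t)·(2,1) - cos(5t)·(-3,-2)).
General solution: c_1X_1 + c_2X_2.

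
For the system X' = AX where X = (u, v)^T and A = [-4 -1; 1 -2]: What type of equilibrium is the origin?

stable improper node

A = [[-4,-1],[1,-2]]; det(A-λI) = λ^2 + 6λ + 9.
repeated λ = -3 with a single eigenvector.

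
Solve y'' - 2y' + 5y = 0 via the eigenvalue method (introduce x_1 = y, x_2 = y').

Let x_1 = y, x_2 = y'. Then x_1' = x_2 and x_2' = -5x_1 + 2x_2.
A = [[0,1],[-5,2]]; det(A-λI) = λ^2 - 2λ + 5.
Eigenvalues λ = 1 ± 2i.

y(t) = K_1e^(t)cos(2t) + K_2e^(t)sin(2t)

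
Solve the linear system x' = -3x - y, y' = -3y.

x(t) = C_1e^(-3t) + C_2te^(-3t) - 3C_2e^(-3t), y(t) = -C_2e^(-3t)

Coefficient matrix A = [[-3, -1], [0, -3]].
Characteristic polynomial det(A - λI) = λ^2 + 6λ + 9 = 0.
Single eigenvalue λ = -3 with algebraic multiplicity 2.
Eigenvector v = (1,0); generalized eigenvector w with (A-λI)w=v is (-3,-1).
General solution: e^(-3t)[C_1·v + C_2·(t·v + w)].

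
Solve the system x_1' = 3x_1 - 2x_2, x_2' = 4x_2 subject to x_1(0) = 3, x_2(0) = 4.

Coefficient matrix A = [[3, -2], [0, 4]].
Characteristic polynomial det(A - λI) = λ^2 - 7λ + 12 = 0.
Eigenvalues λ = 3, 4.
For λ=3: (A-λI) row 1 is [0, -2], so an eigenvector is (1, 0).
For λ=4: (A-λI) row 1 is [-1, -2], so an eigenvector is (-2, 1).
General solution: C_1e^(3t)(1,0) + C_2e^(4t)(-2,1).
Applying x_1(0)=3, x_2(0)=4 gives C_1=11, C_2=4.

x_1(t) = -8e^(4t) + 11e^(3t), x_2(t) = 4e^(4t)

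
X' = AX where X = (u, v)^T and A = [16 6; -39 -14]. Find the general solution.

Coefficient matrix A = [[16, 6], [-39, -14]].
Characteristic polynomial det(A - λI) = λ^2 - 2λ + 10 = 0.
Eigenvalues λ = 1 ± 3i (complex conjugate pair).
For λ=1+3i: an eigenvector is (-1,2) - i(-1,3) = (-1 + i, 2 - 3i).
A real fundamental pair from Re and Im of e^((1+3i)t)v: X_1 = e^(t)(cos(3t)·(-1,2) + sin(3t)·(-1,3)), X_2 = e^(t)(sin(3t)·(-1,2) - cos(3t)·(-1,3)).
General solution: c_1X_1 + c_2X_2.

u(t) = -c_1e^(t)sin(3t) - c_1e^(t)cos(3t) - c_2e^(t)sin(3t) + c_2e^(t)cos(3t), v(t) = 3c_1e^(t)sin(3t) + 2c_1e^(t)cos(3t) + 2c_2e^(t)sin(3t) - 3c_2e^(t)cos(3t)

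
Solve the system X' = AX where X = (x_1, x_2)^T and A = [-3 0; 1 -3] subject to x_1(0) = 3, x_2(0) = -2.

x_1(t) = 3e^(-3t), x_2(t) = 3te^(-3t) - 2e^(-3t)

Coefficient matrix A = [[-3, 0], [1, -3]].
Characteristic polynomial det(A - λI) = λ^2 + 6λ + 9 = 0.
Single eigenvalue λ = -3 with algebraic multiplicity 2.
Eigenvector v = (0,1); generalized eigenvector w with (A-λI)w=v is (1,-3).
General solution: e^(-3t)[C_1·v + C_2·(t·v + w)].
Applying x_1(0)=3, x_2(0)=-2 gives C_1=7, C_2=3.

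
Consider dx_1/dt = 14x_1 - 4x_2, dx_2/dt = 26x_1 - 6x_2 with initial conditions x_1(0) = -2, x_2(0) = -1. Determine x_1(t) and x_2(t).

Coefficient matrix A = [[14, -4], [26, -6]].
Characteristic polynomial det(A - λI) = λ^2 - 8λ + 20 = 0.
Eigenvalues λ = 4 ± 2i (complex conjugate pair).
For λ=4+2i: an eigenvector is (-1,-3) - i(1,2) = (-1 - i, -3 - 2i).
A real fundamental pair from Re and Im of e^((4+2i)t)v: X_1 = e^(4t)(cos(2t)·(-1,-3) + sin(2t)·(1,2)), X_2 = e^(4t)(sin(2t)·(-1,-3) - cos(2t)·(1,2)).
General solution: C_1X_1 + C_2X_2.
Applying x_1(0)=-2, x_2(0)=-1 gives C_1=-3, C_2=5.

x_1(t) = -8e^(4t)sin(2t) - 2e^(4t)cos(2t), x_2(t) = -21e^(4t)sin(2t) - e^(4t)cos(2t)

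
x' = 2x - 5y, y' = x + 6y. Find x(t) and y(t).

x(t) = c_1e^(4t)sin(t) + 2c_1e^(4t)cos(t) + 2c_2e^(4t)sin(t) - c_2e^(4t)cos(t), y(t) = -c_1e^(4t)cos(t) - c_2e^(4t)sin(t)

Coefficient matrix A = [[2, -5], [1, 6]].
Characteristic polynomial det(A - λI) = λ^2 - 8λ + 17 = 0.
Eigenvalues λ = 4 ± i (complex conjugate pair).
For λ=4+i: an eigenvector is (2,-1) - i(1,0) = (2 - i, -1).
A real fundamental pair from Re and Im of e^((4+i)t)v: X_1 = e^(4t)(cos(t)·(2,-1) + sin(t)·(1,0)), X_2 = e^(4t)(sin(t)·(2,-1) - cos(t)·(1,0)).
General solution: c_1X_1 + c_2X_2.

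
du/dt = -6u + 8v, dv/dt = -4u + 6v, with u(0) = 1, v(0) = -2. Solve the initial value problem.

Coefficient matrix A = [[-6, 8], [-4, 6]].
Characteristic polynomial det(A - λI) = λ^2 - 4 = 0.
Eigenvalues λ = -2, 2.
For λ=-2: (A-λI) row 1 is [-4, 8], so an eigenvector is (2, 1).
For λ=2: (A-λI) row 1 is [-8, 8], so an eigenvector is (1, 1).
General solution: K_1e^(-2t)(2,1) + K_2e^(2t)(1,1).
Applying u(0)=1, v(0)=-2 gives K_1=3, K_2=-5.

u(t) = -5e^(2t) + 6e^(-2t), v(t) = -5e^(2t) + 3e^(-2t)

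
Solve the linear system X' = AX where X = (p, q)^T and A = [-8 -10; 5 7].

p(t) = 2c_1e^(-3t) - c_2e^(2t), q(t) = -c_1e^(-3t) + c_2e^(2t)

Coefficient matrix A = [[-8, -10], [5, 7]].
Characteristic polynomial det(A - λI) = λ^2 + λ - 6 = 0.
Eigenvalues λ = -3, 2.
For λ=-3: (A-λI) row 1 is [-5, -10], so an eigenvector is (2, -1).
For λ=2: (A-λI) row 1 is [-10, -10], so an eigenvector is (-1, 1).
General solution: c_1e^(-3t)(2,-1) + c_2e^(2t)(-1,1).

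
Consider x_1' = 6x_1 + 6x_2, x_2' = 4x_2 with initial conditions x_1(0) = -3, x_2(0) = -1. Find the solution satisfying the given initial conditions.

Coefficient matrix A = [[6, 6], [0, 4]].
Characteristic polynomial det(A - λI) = λ^2 - 10λ + 24 = 0.
Eigenvalues λ = 4, 6.
For λ=4: (A-λI) row 1 is [2, 6], so an eigenvector is (-3, 1).
For λ=6: (A-λI) row 1 is [0, 6], so an eigenvector is (-1, 0).
General solution: C_1e^(4t)(-3,1) + C_2e^(6t)(-1,0).
Applying x_1(0)=-3, x_2(0)=-1 gives C_1=-1, C_2=6.

x_1(t) = -6e^(6t) + 3e^(4t), x_2(t) = -e^(4t)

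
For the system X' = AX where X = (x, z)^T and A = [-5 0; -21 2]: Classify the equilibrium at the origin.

saddle

A = [[-5,0],[-21,2]]; det(A-λI) = λ^2 + 3λ - 10.
λ = 2, -5: opposite signs.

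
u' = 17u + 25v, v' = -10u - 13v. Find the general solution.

Coefficient matrix A = [[17, 25], [-10, -13]].
Characteristic polynomial det(A - λI) = λ^2 - 4λ + 29 = 0.
Eigenvalues λ = 2 ± 5i (complex conjugate pair).
For λ=2+5i: an eigenvector is (-1,1) - i(2,-1) = (-1 - 2i, 1 + i).
A real fundamental pair from Re and Im of e^((2+5i)t)v: X_1 = e^(2t)(cos(5t)·(-1,1) + sin(5t)·(2,-1)), X_2 = e^(2t)(sin(5t)·(-1,1) - cos(5t)·(2,-1)).
General solution: c_1X_1 + c_2X_2.

u(t) = 2c_1e^(2t)sin(5t) - c_1e^(2t)cos(5t) - c_2e^(2t)sin(5t) - 2c_2e^(2t)cos(5t), v(t) = -c_1e^(2t)sin(5t) + c_1e^(2t)cos(5t) + c_2e^(2t)sin(5t) + c_2e^(2t)cos(5t)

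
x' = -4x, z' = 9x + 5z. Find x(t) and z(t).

Coefficient matrix A = [[-4, 0], [9, 5]].
Characteristic polynomial det(A - λI) = λ^2 - λ - 20 = 0.
Eigenvalues λ = 5, -4.
For λ=5: (A-λI) row 1 is [-9, 0], so an eigenvector is (0, 1).
For λ=-4: (A-λI) row 2 is [9, 9], so an eigenvector is (-1, 1).
General solution: c_1e^(5t)(0,1) + c_2e^(-4t)(-1,1).

x(t) = -c_2e^(-4t), z(t) = c_1e^(5t) + c_2e^(-4t)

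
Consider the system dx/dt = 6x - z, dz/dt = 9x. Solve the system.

Coefficient matrix A = [[6, -1], [9, 0]].
Characteristic polynomial det(A - λI) = λ^2 - 6λ + 9 = 0.
Single eigenvalue λ = 3 with algebraic multiplicity 2.
Eigenvector v = (-1,-3); generalized eigenvector w with (A-λI)w=v is (0,1).
General solution: e^(3t)[K_1·v + K_2·(t·v + w)].

x(t) = -K_1e^(3t) - K_2te^(3t), z(t) = -3K_1e^(3t) - 3K_2te^(3t) + K_2e^(3t)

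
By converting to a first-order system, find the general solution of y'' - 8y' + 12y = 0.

y(t) = c_1e^(2t) + c_2e^(6t)

Let x_1 = y, x_2 = y'. Then x_1' = x_2 and x_2' = -12x_1 + 8x_2.
A = [[0,1],[-12,8]]; det(A-λI) = λ^2 - 8λ + 12.
Eigenvalues λ = 2, 6 with eigenvectors (1,2), (1,6).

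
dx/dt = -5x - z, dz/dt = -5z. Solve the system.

x(t) = -c_1e^(-5t) - c_2te^(-5t) - 2c_2e^(-5t), z(t) = c_2e^(-5t)

Coefficient matrix A = [[-5, -1], [0, -5]].
Characteristic polynomial det(A - λI) = λ^2 + 10λ + 25 = 0.
Single eigenvalue λ = -5 with algebraic multiplicity 2.
Eigenvector v = (-1,0); generalized eigenvector w with (A-λI)w=v is (-2,1).
General solution: e^(-5t)[c_1·v + c_2·(t·v + w)].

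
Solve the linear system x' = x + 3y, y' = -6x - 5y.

Coefficient matrix A = [[1, 3], [-6, -5]].
Characteristic polynomial det(A - λI) = λ^2 + 4λ + 13 = 0.
Eigenvalues λ = -2 ± 3i (complex conjugate pair).
For λ=-2+3i: an eigenvector is (-1,1) - i(0,1) = (-1, 1 - i).
A real fundamental pair from Re and Im of e^((-2+3i)t)v: X_1 = e^(-2t)(cos(3t)·(-1,1) + sin(3t)·(0,1)), X_2 = e^(-2t)(sin(3t)·(-1,1) - cos(3t)·(0,1)).
General solution: K_1X_1 + K_2X_2.

x(t) = -K_1e^(-2t)cos(3t) - K_2e^(-2t)sin(3t), y(t) = K_1e^(-2t)sin(3t) + K_1e^(-2t)cos(3t) + K_2e^(-2t)sin(3t) - K_2e^(-2t)cos(3t)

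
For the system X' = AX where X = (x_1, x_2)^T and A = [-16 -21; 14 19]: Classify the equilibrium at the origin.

A = [[-16,-21],[14,19]]; det(A-λI) = λ^2 - 3λ - 10.
λ = -2, 5: opposite signs.

saddle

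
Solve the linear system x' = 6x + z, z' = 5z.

x(t) = -K_1e^(6t) + K_2e^(5t), z(t) = -K_2e^(5t)

Coefficient matrix A = [[6, 1], [0, 5]].
Characteristic polynomial det(A - λI) = λ^2 - 11λ + 30 = 0.
Eigenvalues λ = 6, 5.
For λ=6: (A-λI) row 1 is [0, 1], so an eigenvector is (-1, 0).
For λ=5: (A-λI) row 1 is [1, 1], so an eigenvector is (1, -1).
General solution: K_1e^(6t)(-1,0) + K_2e^(5t)(1,-1).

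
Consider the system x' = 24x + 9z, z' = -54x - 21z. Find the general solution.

Coefficient matrix A = [[24, 9], [-54, -21]].
Characteristic polynomial det(A - λI) = λ^2 - 3λ - 18 = 0.
Eigenvalues λ = 6, -3.
For λ=6: (A-λI) row 1 is [18, 9], so an eigenvector is (-1, 2).
For λ=-3: (A-λI) row 1 is [27, 9], so an eigenvector is (1, -3).
General solution: c_1e^(6t)(-1,2) + c_2e^(-3t)(1,-3).

x(t) = -c_1e^(6t) + c_2e^(-3t), z(t) = 2c_1e^(6t) - 3c_2e^(-3t)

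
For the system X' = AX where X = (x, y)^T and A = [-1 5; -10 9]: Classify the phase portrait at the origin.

A = [[-1,5],[-10,9]]; det(A-λI) = λ^2 - 8λ + 41.
λ = 4 ± 5i: positive real part.

unstable spiral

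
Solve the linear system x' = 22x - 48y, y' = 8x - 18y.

x(t) = -3K_1e^(6t) + 2K_2e^(-2t), y(t) = -K_1e^(6t) + K_2e^(-2t)

Coefficient matrix A = [[22, -48], [8, -18]].
Characteristic polynomial det(A - λI) = λ^2 - 4λ - 12 = 0.
Eigenvalues λ = 6, -2.
For λ=6: (A-λI) row 1 is [16, -48], so an eigenvector is (-3, -1).
For λ=-2: (A-λI) row 1 is [24, -48], so an eigenvector is (2, 1).
General solution: K_1e^(6t)(-3,-1) + K_2e^(-2t)(2,1).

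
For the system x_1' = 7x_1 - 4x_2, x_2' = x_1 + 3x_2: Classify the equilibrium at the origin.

unstable improper node

A = [[7,-4],[1,3]]; det(A-λI) = λ^2 - 10λ + 25.
repeated λ = 5 with a single eigenvector.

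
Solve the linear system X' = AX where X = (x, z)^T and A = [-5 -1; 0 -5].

x(t) = K_1e^(-5t) + K_2te^(-5t) - 2K_2e^(-5t), z(t) = -K_2e^(-5t)

Coefficient matrix A = [[-5, -1], [0, -5]].
Characteristic polynomial det(A - λI) = λ^2 + 10λ + 25 = 0.
Single eigenvalue λ = -5 with algebraic multiplicity 2.
Eigenvector v = (1,0); generalized eigenvector w with (A-λI)w=v is (-2,-1).
General solution: e^(-5t)[K_1·v + K_2·(t·v + w)].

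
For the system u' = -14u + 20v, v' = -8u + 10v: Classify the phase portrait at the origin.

A = [[-14,20],[-8,10]]; det(A-λI) = λ^2 + 4λ + 20.
λ = -2 ± 4i: negative real part.

stable spiral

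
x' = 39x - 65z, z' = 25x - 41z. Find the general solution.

x(t) = 3K_1e^(-t)sin(5t) + 2K_1e^(-t)cos(5t) + 2K_2e^(-t)sin(5t) - 3K_2e^(-t)cos(5t), z(t) = 2K_1e^(-t)sin(5t) + K_1e^(-t)cos(5t) + K_2e^(-t)sin(5t) - 2K_2e^(-t)cos(5t)

Coefficient matrix A = [[39, -65], [25, -41]].
Characteristic polynomial det(A - λI) = λ^2 + 2λ + 26 = 0.
Eigenvalues λ = -1 ± 5i (complex conjugate pair).
For λ=-1+5i: an eigenvector is (2,1) - i(3,2) = (2 - 3i, 1 - 2i).
A real fundamental pair from Re and Im of e^((-1+5i)t)v: X_1 = e^(-t)(cos(5t)·(2,1) + sin(5t)·(3,2)), X_2 = e^(-t)(sin(5t)·(2,1) - cos(5t)·(3,2)).
General solution: K_1X_1 + K_2X_2.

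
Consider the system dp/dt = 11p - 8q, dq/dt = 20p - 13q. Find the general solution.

Coefficient matrix A = [[11, -8], [20, -13]].
Characteristic polynomial det(A - λI) = λ^2 + 2λ + 17 = 0.
Eigenvalues λ = -1 ± 4i (complex conjugate pair).
For λ=-1+4i: an eigenvector is (1,2) - i(-1,-1) = (1 + i, 2 + i).
A real fundamental pair from Re and Im of e^((-1+4i)t)v: X_1 = e^(-t)(cos(4t)·(1,2) + sin(4t)·(-1,-1)), X_2 = e^(-t)(sin(4t)·(1,2) - cos(4t)·(-1,-1)).
General solution: C_1X_1 + C_2X_2.

p(t) = -C_1e^(-t)sin(4t) + C_1e^(-t)cos(4t) + C_2e^(-t)sin(4t) + C_2e^(-t)cos(4t), q(t) = -C_1e^(-t)sin(4t) + 2C_1e^(-t)cos(4t) + 2C_2e^(-t)sin(4t) + C_2e^(-t)cos(4t)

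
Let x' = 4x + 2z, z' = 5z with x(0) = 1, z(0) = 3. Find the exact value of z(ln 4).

3072

A = [[4,2],[0,5]]; eigenvalues λ = 5, 4.
Eigenvectors: (-2,-1) for λ=5, (-1,0) for λ=4.
From the initial condition, c_1 = -3, c_2 = 5.
z(ln 4) = (-3)(4^5)(-1) + (5)(4^4)(0) = 3072.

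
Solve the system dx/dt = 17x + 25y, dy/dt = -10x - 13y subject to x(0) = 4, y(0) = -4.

x(t) = -8e^(2t)sin(5t) + 4e^(2t)cos(5t), y(t) = 4e^(2t)sin(5t) - 4e^(2t)cos(5t)

Coefficient matrix A = [[17, 25], [-10, -13]].
Characteristic polynomial det(A - λI) = λ^2 - 4λ + 29 = 0.
Eigenvalues λ = 2 ± 5i (complex conjugate pair).
For λ=2+5i: an eigenvector is (1,-1) - i(-2,1) = (1 + 2i, -1 - i).
A real fundamental pair from Re and Im of e^((2+5i)t)v: X_1 = e^(2t)(cos(5t)·(1,-1) + sin(5t)·(-2,1)), X_2 = e^(2t)(sin(5t)·(1,-1) - cos(5t)·(-2,1)).
General solution: c_1X_1 + c_2X_2.
Applying x(0)=4, y(0)=-4 gives c_1=4, c_2=0.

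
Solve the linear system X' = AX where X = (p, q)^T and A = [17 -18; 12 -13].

Coefficient matrix A = [[17, -18], [12, -13]].
Characteristic polynomial det(A - λI) = λ^2 - 4λ - 5 = 0.
Eigenvalues λ = -1, 5.
For λ=-1: (A-λI) row 1 is [18, -18], so an eigenvector is (1, 1).
For λ=5: (A-λI) row 1 is [12, -18], so an eigenvector is (3, 2).
General solution: K_1e^(-t)(1,1) + K_2e^(5t)(3,2).

p(t) = K_1e^(-t) + 3K_2e^(5t), q(t) = K_1e^(-t) + 2K_2e^(5t)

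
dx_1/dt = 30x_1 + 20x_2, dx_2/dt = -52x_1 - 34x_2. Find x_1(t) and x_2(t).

Coefficient matrix A = [[30, 20], [-52, -34]].
Characteristic polynomial det(A - λI) = λ^2 + 4λ + 20 = 0.
Eigenvalues λ = -2 ± 4i (complex conjugate pair).
For λ=-2+4i: an eigenvector is (1,-2) - i(-2,3) = (1 + 2i, -2 - 3i).
A real fundamental pair from Re and Im of e^((-2+4i)t)v: X_1 = e^(-2t)(cos(4t)·(1,-2) + sin(4t)·(-2,3)), X_2 = e^(-2t)(sin(4t)·(1,-2) - cos(4t)·(-2,3)).
General solution: K_1X_1 + K_2X_2.

x_1(t) = -2K_1e^(-2t)sin(4t) + K_1e^(-2t)cos(4t) + K_2e^(-2t)sin(4t) + 2K_2e^(-2t)cos(4t), x_2(t) = 3K_1e^(-2t)sin(4t) - 2K_1e^(-2t)cos(4t) - 2K_2e^(-2t)sin(4t) - 3K_2e^(-2t)cos(4t)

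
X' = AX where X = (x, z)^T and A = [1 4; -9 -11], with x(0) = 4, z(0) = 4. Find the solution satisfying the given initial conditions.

x(t) = 40te^(-5t) + 4e^(-5t), z(t) = -60te^(-5t) + 4e^(-5t)

Coefficient matrix A = [[1, 4], [-9, -11]].
Characteristic polynomial det(A - λI) = λ^2 + 10λ + 25 = 0.
Single eigenvalue λ = -5 with algebraic multiplicity 2.
Eigenvector v = (2,-3); generalized eigenvector w with (A-λI)w=v is (-1,2).
General solution: e^(-5t)[C_1·v + C_2·(t·v + w)].
Applying x(0)=4, z(0)=4 gives C_1=12, C_2=20.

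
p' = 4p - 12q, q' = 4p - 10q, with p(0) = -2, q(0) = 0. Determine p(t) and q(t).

Coefficient matrix A = [[4, -12], [4, -10]].
Characteristic polynomial det(A - λI) = λ^2 + 6λ + 8 = 0.
Eigenvalues λ = -2, -4.
For λ=-2: (A-λI) row 1 is [6, -12], so an eigenvector is (-2, -1).
For λ=-4: (A-λI) row 1 is [8, -12], so an eigenvector is (3, 2).
General solution: K_1e^(-2t)(-2,-1) + K_2e^(-4t)(3,2).
Applying p(0)=-2, q(0)=0 gives K_1=4, K_2=2.

p(t) = -8e^(-2t) + 6e^(-4t), q(t) = -4e^(-2t) + 4e^(-4t)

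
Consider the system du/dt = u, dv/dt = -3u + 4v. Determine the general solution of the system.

Coefficient matrix A = [[1, 0], [-3, 4]].
Characteristic polynomial det(A - λI) = λ^2 - 5λ + 4 = 0.
Eigenvalues λ = 4, 1.
For λ=4: (A-λI) row 1 is [-3, 0], so an eigenvector is (0, -1).
For λ=1: (A-λI) row 2 is [-3, 3], so an eigenvector is (1, 1).
General solution: C_1e^(4t)(0,-1) + C_2e^(t)(1,1).

u(t) = C_2e^(t), v(t) = -C_1e^(4t) + C_2e^(t)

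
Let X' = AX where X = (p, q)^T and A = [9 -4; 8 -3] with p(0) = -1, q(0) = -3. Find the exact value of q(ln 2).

24

A = [[9,-4],[8,-3]]; eigenvalues λ = 5, 1.
Eigenvectors: (-1,-1) for λ=5, (1,2) for λ=1.
From the initial condition, c_1 = -1, c_2 = -2.
q(ln 2) = (-1)(2^5)(-1) + (-2)(2^1)(2) = 24.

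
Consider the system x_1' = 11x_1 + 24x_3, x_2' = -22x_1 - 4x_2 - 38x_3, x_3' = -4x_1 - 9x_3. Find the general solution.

x_1(t) = 3c_2e^(3t) - 2c_3e^(-t), x_2(t) = c_1e^(-4t) - 4c_2e^(3t) + 2c_3e^(-t), x_3(t) = -c_2e^(3t) + c_3e^(-t)

Coefficient matrix A = [[11, 0, 24], [-22, -4, -38], [-4, 0, -9]].
det(A - λI) = 0 gives eigenvalues λ = -4, 3, -1.
For λ=-4: eigenvector (0,1,0).
For λ=3: eigenvector (3,-4,-1).
For λ=-1: eigenvector (-2,2,1).
General solution: c_1e^(-4t)(0,1,0) + c_2e^(3t)(3,-4,-1) + c_3e^(-t)(-2,2,1).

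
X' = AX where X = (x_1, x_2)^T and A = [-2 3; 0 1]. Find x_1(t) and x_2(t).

Coefficient matrix A = [[-2, 3], [0, 1]].
Characteristic polynomial det(A - λI) = λ^2 + λ - 2 = 0.
Eigenvalues λ = 1, -2.
For λ=1: (A-λI) row 1 is [-3, 3], so an eigenvector is (-1, -1).
For λ=-2: (A-λI) row 1 is [0, 3], so an eigenvector is (1, 0).
General solution: K_1e^(t)(-1,-1) + K_2e^(-2t)(1,0).

x_1(t) = -K_1e^(t) + K_2e^(-2t), x_2(t) = -K_1e^(t)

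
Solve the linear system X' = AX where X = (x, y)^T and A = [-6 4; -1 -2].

Coefficient matrix A = [[-6, 4], [-1, -2]].
Characteristic polynomial det(A - λI) = λ^2 + 8λ + 16 = 0.
Single eigenvalue λ = -4 with algebraic multiplicity 2.
Eigenvector v = (2,1); generalized eigenvector w with (A-λI)w=v is (1,1).
General solution: e^(-4t)[C_1·v + C_2·(t·v + w)].

x(t) = 2C_1e^(-4t) + 2C_2te^(-4t) + C_2e^(-4t), y(t) = C_1e^(-4t) + C_2te^(-4t) + C_2e^(-4t)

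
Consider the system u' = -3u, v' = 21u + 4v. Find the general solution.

Coefficient matrix A = [[-3, 0], [21, 4]].
Characteristic polynomial det(A - λI) = λ^2 - λ - 12 = 0.
Eigenvalues λ = -3, 4.
For λ=-3: (A-λI) row 2 is [21, 7], so an eigenvector is (-1, 3).
For λ=4: (A-λI) row 1 is [-7, 0], so an eigenvector is (0, 1).
General solution: C_1e^(-3t)(-1,3) + C_2e^(4t)(0,1).

u(t) = -C_1e^(-3t), v(t) = 3C_1e^(-3t) + C_2e^(4t)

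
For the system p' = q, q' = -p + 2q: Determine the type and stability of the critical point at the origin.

A = [[0,1],[-1,2]]; det(A-λI) = λ^2 - 2λ + 1.
repeated λ = 1 with a single eigenvector.

unstable improper node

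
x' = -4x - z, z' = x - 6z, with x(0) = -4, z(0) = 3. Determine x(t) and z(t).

Coefficient matrix A = [[-4, -1], [1, -6]].
Characteristic polynomial det(A - λI) = λ^2 + 10λ + 25 = 0.
Single eigenvalue λ = -5 with algebraic multiplicity 2.
Eigenvector v = (1,1); generalized eigenvector w with (A-λI)w=v is (-2,-3).
General solution: e^(-5t)[C_1·v + C_2·(t·v + w)].
Applying x(0)=-4, z(0)=3 gives C_1=-18, C_2=-7.

x(t) = -7te^(-5t) - 4e^(-5t), z(t) = -7te^(-5t) + 3e^(-5t)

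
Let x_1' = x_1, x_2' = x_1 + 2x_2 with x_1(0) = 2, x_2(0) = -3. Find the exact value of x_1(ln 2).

4

A = [[1,0],[1,2]]; eigenvalues λ = 1, 2.
Eigenvectors: (-1,1) for λ=1, (0,-1) for λ=2.
From the initial condition, c_1 = -2, c_2 = 1.
x_1(ln 2) = (-2)(2^1)(-1) + (1)(2^2)(0) = 4.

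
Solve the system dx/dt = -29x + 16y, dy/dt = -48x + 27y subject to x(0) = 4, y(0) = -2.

Coefficient matrix A = [[-29, 16], [-48, 27]].
Characteristic polynomial det(A - λI) = λ^2 + 2λ - 15 = 0.
Eigenvalues λ = 3, -5.
For λ=3: (A-λI) row 1 is [-32, 16], so an eigenvector is (-1, -2).
For λ=-5: (A-λI) row 1 is [-24, 16], so an eigenvector is (-2, -3).
General solution: K_1e^(3t)(-1,-2) + K_2e^(-5t)(-2,-3).
Applying x(0)=4, y(0)=-2 gives K_1=16, K_2=-10.

x(t) = -16e^(3t) + 20e^(-5t), y(t) = -32e^(3t) + 30e^(-5t)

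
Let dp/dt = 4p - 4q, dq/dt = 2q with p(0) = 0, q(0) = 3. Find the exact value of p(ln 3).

-432

A = [[4,-4],[0,2]]; eigenvalues λ = 2, 4.
Eigenvectors: (-2,-1) for λ=2, (1,0) for λ=4.
From the initial condition, c_1 = -3, c_2 = -6.
p(ln 3) = (-3)(3^2)(-2) + (-6)(3^4)(1) = -432.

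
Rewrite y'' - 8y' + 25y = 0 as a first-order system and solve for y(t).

y(t) = c_1e^(4t)cos(3t) + c_2e^(4t)sin(3t)

Let x_1 = y, x_2 = y'. Then x_1' = x_2 and x_2' = -25x_1 + 8x_2.
A = [[0,1],[-25,8]]; det(A-λI) = λ^2 - 8λ + 25.
Eigenvalues λ = 4 ± 3i.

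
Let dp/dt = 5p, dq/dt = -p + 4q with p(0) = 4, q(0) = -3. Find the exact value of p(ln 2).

A = [[5,0],[-1,4]]; eigenvalues λ = 5, 4.
Eigenvectors: (1,-1) for λ=5, (0,1) for λ=4.
From the initial condition, c_1 = 4, c_2 = 1.
p(ln 2) = (4)(2^5)(1) + (1)(2^4)(0) = 128.

128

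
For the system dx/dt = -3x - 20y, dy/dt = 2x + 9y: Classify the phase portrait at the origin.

unstable spiral

A = [[-3,-20],[2,9]]; det(A-λI) = λ^2 - 6λ + 13.
λ = 3 ± 2i: positive real part.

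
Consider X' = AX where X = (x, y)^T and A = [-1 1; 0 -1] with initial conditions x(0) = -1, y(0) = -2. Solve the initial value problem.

x(t) = -2te^(-t) - e^(-t), y(t) = -2e^(-t)

Coefficient matrix A = [[-1, 1], [0, -1]].
Characteristic polynomial det(A - λI) = λ^2 + 2λ + 1 = 0.
Single eigenvalue λ = -1 with algebraic multiplicity 2.
Eigenvector v = (1,0); generalized eigenvector w with (A-λI)w=v is (-3,1).
General solution: e^(-t)[c_1·v + c_2·(t·v + w)].
Applying x(0)=-1, y(0)=-2 gives c_1=-7, c_2=-2.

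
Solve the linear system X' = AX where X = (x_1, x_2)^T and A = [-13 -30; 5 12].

Coefficient matrix A = [[-13, -30], [5, 12]].
Characteristic polynomial det(A - λI) = λ^2 + λ - 6 = 0.
Eigenvalues λ = 2, -3.
For λ=2: (A-λI) row 1 is [-15, -30], so an eigenvector is (-2, 1).
For λ=-3: (A-λI) row 1 is [-10, -30], so an eigenvector is (-3, 1).
General solution: C_1e^(2t)(-2,1) + C_2e^(-3t)(-3,1).

x_1(t) = -2C_1e^(2t) - 3C_2e^(-3t), x_2(t) = C_1e^(2t) + C_2e^(-3t)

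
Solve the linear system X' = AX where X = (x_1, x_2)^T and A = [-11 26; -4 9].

Coefficient matrix A = [[-11, 26], [-4, 9]].
Characteristic polynomial det(A - λI) = λ^2 + 2λ + 5 = 0.
Eigenvalues λ = -1 ± 2i (complex conjugate pair).
For λ=-1+2i: an eigenvector is (-3,-1) - i(2,1) = (-3 - 2i, -1 - i).
A real fundamental pair from Re and Im of e^((-1+2i)t)v: X_1 = e^(-t)(cos(2t)·(-3,-1) + sin(2t)·(2,1)), X_2 = e^(-t)(sin(2t)·(-3,-1) - cos(2t)·(2,1)).
General solution: K_1X_1 + K_2X_2.

x_1(t) = 2K_1e^(-t)sin(2t) - 3K_1e^(-t)cos(2t) - 3K_2e^(-t)sin(2t) - 2K_2e^(-t)cos(2t), x_2(t) = K_1e^(-t)sin(2t) - K_1e^(-t)cos(2t) - K_2e^(-t)sin(2t) - K_2e^(-t)cos(2t)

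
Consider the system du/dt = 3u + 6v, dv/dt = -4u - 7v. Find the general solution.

u(t) = 3C_1e^(-t) - C_2e^(-3t), v(t) = -2C_1e^(-t) + C_2e^(-3t)

Coefficient matrix A = [[3, 6], [-4, -7]].
Characteristic polynomial det(A - λI) = λ^2 + 4λ + 3 = 0.
Eigenvalues λ = -1, -3.
For λ=-1: (A-λI) row 1 is [4, 6], so an eigenvector is (3, -2).
For λ=-3: (A-λI) row 1 is [6, 6], so an eigenvector is (-1, 1).
General solution: C_1e^(-t)(3,-2) + C_2e^(-3t)(-1,1).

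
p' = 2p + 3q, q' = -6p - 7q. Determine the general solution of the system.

Coefficient matrix A = [[2, 3], [-6, -7]].
Characteristic polynomial det(A - λI) = λ^2 + 5λ + 4 = 0.
Eigenvalues λ = -4, -1.
For λ=-4: (A-λI) row 1 is [6, 3], so an eigenvector is (-1, 2).
For λ=-1: (A-λI) row 1 is [3, 3], so an eigenvector is (-1, 1).
General solution: C_1e^(-4t)(-1,2) + C_2e^(-t)(-1,1).

p(t) = -C_1e^(-4t) - C_2e^(-t), q(t) = 2C_1e^(-4t) + C_2e^(-t)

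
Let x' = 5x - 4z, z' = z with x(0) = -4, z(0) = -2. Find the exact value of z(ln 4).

-8

A = [[5,-4],[0,1]]; eigenvalues λ = 1, 5.
Eigenvectors: (-1,-1) for λ=1, (1,0) for λ=5.
From the initial condition, c_1 = 2, c_2 = -2.
z(ln 4) = (2)(4^1)(-1) + (-2)(4^5)(0) = -8.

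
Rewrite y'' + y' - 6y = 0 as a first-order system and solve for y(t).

Let x_1 = y, x_2 = y'. Then x_1' = x_2 and x_2' = 6x_1 - x_2.
A = [[0,1],[6,-1]]; det(A-λI) = λ^2 + λ - 6.
Eigenvalues λ = 2, -3 with eigenvectors (1,2), (1,-3).

y(t) = K_1e^(2t) + K_2e^(-3t)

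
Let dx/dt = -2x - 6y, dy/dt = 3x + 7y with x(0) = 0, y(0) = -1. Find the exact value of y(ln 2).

A = [[-2,-6],[3,7]]; eigenvalues λ = 1, 4.
Eigenvectors: (2,-1) for λ=1, (1,-1) for λ=4.
From the initial condition, c_1 = -1, c_2 = 2.
y(ln 2) = (-1)(2^1)(-1) + (2)(2^4)(-1) = -30.

-30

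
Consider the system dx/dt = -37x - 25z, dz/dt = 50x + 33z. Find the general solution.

Coefficient matrix A = [[-37, -25], [50, 33]].
Characteristic polynomial det(A - λI) = λ^2 + 4λ + 29 = 0.
Eigenvalues λ = -2 ± 5i (complex conjugate pair).
For λ=-2+5i: an eigenvector is (-2,3) - i(-1,1) = (-2 + i, 3 - i).
A real fundamental pair from Re and Im of e^((-2+5i)t)v: X_1 = e^(-2t)(cos(5t)·(-2,3) + sin(5t)·(-1,1)), X_2 = e^(-2t)(sin(5t)·(-2,3) - cos(5t)·(-1,1)).
General solution: K_1X_1 + K_2X_2.

x(t) = -K_1e^(-2t)sin(5t) - 2K_1e^(-2t)cos(5t) - 2K_2e^(-2t)sin(5t) + K_2e^(-2t)cos(5t), z(t) = K_1e^(-2t)sin(5t) + 3K_1e^(-2t)cos(5t) + 3K_2e^(-2t)sin(5t) - K_2e^(-2t)cos(5t)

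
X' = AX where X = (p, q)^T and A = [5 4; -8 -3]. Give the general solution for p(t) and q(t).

Coefficient matrix A = [[5, 4], [-8, -3]].
Characteristic polynomial det(A - λI) = λ^2 - 2λ + 17 = 0.
Eigenvalues λ = 1 ± 4i (complex conjugate pair).
For λ=1+4i: an eigenvector is (0,1) - i(1,-1) = (0 - i, 1 + i).
A real fundamental pair from Re and Im of e^((1+4i)t)v: X_1 = e^(t)(cos(4t)·(0,1) + sin(4t)·(1,-1)), X_2 = e^(t)(sin(4t)·(0,1) - cos(4t)·(1,-1)).
General solution: K_1X_1 + K_2X_2.

p(t) = K_1e^(t)sin(4t) - K_2e^(t)cos(4t), q(t) = -K_1e^(t)sin(4t) + K_1e^(t)cos(4t) + K_2e^(t)sin(4t) + K_2e^(t)cos(4t)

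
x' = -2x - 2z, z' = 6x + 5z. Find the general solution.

Coefficient matrix A = [[-2, -2], [6, 5]].
Characteristic polynomial det(A - λI) = λ^2 - 3λ + 2 = 0.
Eigenvalues λ = 2, 1.
For λ=2: (A-λI) row 1 is [-4, -2], so an eigenvector is (1, -2).
For λ=1: (A-λI) row 1 is [-3, -2], so an eigenvector is (-2, 3).
General solution: c_1e^(2t)(1,-2) + c_2e^(t)(-2,3).

x(t) = c_1e^(2t) - 2c_2e^(t), z(t) = -2c_1e^(2t) + 3c_2e^(t)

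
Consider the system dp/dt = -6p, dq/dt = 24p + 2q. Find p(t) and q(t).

Coefficient matrix A = [[-6, 0], [24, 2]].
Characteristic polynomial det(A - λI) = λ^2 + 4λ - 12 = 0.
Eigenvalues λ = -6, 2.
For λ=-6: (A-λI) row 2 is [24, 8], so an eigenvector is (-1, 3).
For λ=2: (A-λI) row 1 is [-8, 0], so an eigenvector is (0, 1).
General solution: c_1e^(-6t)(-1,3) + c_2e^(2t)(0,1).

p(t) = -c_1e^(-6t), q(t) = 3c_1e^(-6t) + c_2e^(2t)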